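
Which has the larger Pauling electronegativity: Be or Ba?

Be

Be is in period 2, group 2; Ba is in period 6, group 2.
Atoms toward the upper right of the periodic table pull bonding electrons most strongly.
All are in group 2, so electronegativity increases up the group.
So Be has the larger Pauling electronegativity (Be > Ba).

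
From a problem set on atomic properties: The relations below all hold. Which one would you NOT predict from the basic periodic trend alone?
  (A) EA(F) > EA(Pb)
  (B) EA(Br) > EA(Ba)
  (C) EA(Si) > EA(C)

The general trend: electron affinity increases across a period and decreases down a group.
(A) F (period 2, group 17) vs Pb (period 6, group 14): the stated order agrees with the simple trend.
(B) Br (period 4, group 17) vs Ba (period 6, group 2): the stated order agrees with the simple trend.
(C) Si (period 3, group 14) vs C (period 2, group 14): the stated order contradicts the simple trend.
The exception is (C): Si's larger, more diffuse 3p orbitals accept an added electron slightly more readily than C's compact 2p.

(C)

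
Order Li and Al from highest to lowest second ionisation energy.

IE_2 is the cost of taking one more electron from the +1 cation: Li⁺ is the bare [He] core; Al⁺ still has 2 valence electrons.
Core electrons are held far more tightly than valence electrons, so Li tops the IE_2 order.
Tabulated IE_2 (kJ/mol): Li 7298, Al 1817.
Putting it together, IE_2: Al < Li.

Li > Al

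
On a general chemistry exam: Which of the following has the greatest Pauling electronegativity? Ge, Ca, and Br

Br

Ca is in period 4, group 2; Ge is in period 4, group 14; Br is in period 4, group 17.
EN rises left→right (higher Z_eff, smaller atoms) and falls top→bottom (larger, more shielded atoms).
All lie in period 4, so electronegativity increases left to right.
The greatest Pauling electronegativity among these belongs to Br.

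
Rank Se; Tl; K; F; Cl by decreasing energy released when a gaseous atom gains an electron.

Cl, F, Se, K, Tl

F is in period 2, group 17; Cl is in period 3, group 17; K is in period 4, group 1; Se is in period 4, group 16; Tl is in period 6, group 13.
EA tends to increase across a period and decrease down a group, though the pattern is less regular than for IE or radius.
These span different periods and groups, so the two trends combine.
K > Tl: the two effects oppose for this pair; the down-group effect wins (48 vs 19 kJ/mol).
Se > K: Se lies to the right of K in period 4, so the across-period effect alone puts Se higher.
F > Se: both effects reinforce here, so F is clearly the higher of the two.
Cl > F: this pair runs against the simple trend — see the exception note.
Note the exception: Cl has a higher electron affinity than F, contrary to the simple trend — F's small 2p subshell makes the incoming electron feel strong e⁻–e⁻ repulsion, so Cl actually releases more energy on gaining an electron.
For reference (kJ/mol): F 328, Cl 349, K 48, Se 195, Tl 19.
So from highest to lowest: Cl > F > Se > K > Tl.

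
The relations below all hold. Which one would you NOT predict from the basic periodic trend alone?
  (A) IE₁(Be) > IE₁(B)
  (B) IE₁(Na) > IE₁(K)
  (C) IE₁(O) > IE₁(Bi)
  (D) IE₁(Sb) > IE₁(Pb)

The general trend: IE₁ increases across a period and decreases down a group.
(A) Be (period 2, group 2) vs B (period 2, group 13): the stated order contradicts the simple trend.
(B) Na (period 3, group 1) vs K (period 4, group 1): the stated order agrees with the simple trend.
(C) O (period 2, group 16) vs Bi (period 6, group 15): the stated order agrees with the simple trend.
(D) Sb (period 5, group 15) vs Pb (period 6, group 14): the stated order agrees with the simple trend.
The exception is (A): removing B's lone 2p electron is easier than breaking Be's filled 2s².

(A)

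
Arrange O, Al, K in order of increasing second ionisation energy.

Al, K, O

After 1 electron has been removed, what remains? O⁺ still has 5 valence electrons; Al⁺ still has 2 valence electrons; K⁺ is the bare [Ar] core.
Usually core removal costs more than valence removal, but here the competition is close: a tightly held n=2 valence electron can cost more to remove than an n=3 core electron, so the actual values have to decide it.
Valence configurations: O⁺ [He]2s²2p³, Al⁺ [Ne]3s².
Tabulated IE_2 (kJ/mol): O 3388, Al 1817, K 3052.
Putting it together, IE_2: Al < K < O.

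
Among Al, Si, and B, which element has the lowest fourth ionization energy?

Si

IE_4 is the cost of taking one more electron from the +3 cation: Al³⁺ is the bare [Ne] core; Si³⁺ still has 1 valence electron; B³⁺ is the bare [He] core.
Breaking into a closed-shell core is much more expensive than removing a leftover valence electron — Al and B have the largest IE_4 here.
The numbers (kJ/mol): Al 11577, Si 4356, B 25026.
Hence IE_4: Si < Al < B.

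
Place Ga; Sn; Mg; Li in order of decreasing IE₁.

Mg > Sn > Ga > Li

Li is in period 2, group 1; Mg is in period 3, group 2; Ga is in period 4, group 13; Sn is in period 5, group 14.
Across a period the outer electron is held more tightly (higher IE₁); down a group it sits in a higher shell, more shielded, and comes off more easily.
These sit on a diagonal, where the across-period and down-group effects partly cancel.
Ga > Li: the two effects oppose for this pair; the across-period effect wins (579 vs 520 kJ/mol).
Sn > Ga: period and group pull opposite ways; the across-period shift dominates (709 vs 579 kJ/mol).
Mg > Sn: the two effects oppose for this pair; the down-group effect wins (738 vs 709 kJ/mol).
For reference (kJ/mol): Li 520, Mg 738, Ga 579, Sn 709.
So from highest to lowest: Mg > Sn > Ga > Li.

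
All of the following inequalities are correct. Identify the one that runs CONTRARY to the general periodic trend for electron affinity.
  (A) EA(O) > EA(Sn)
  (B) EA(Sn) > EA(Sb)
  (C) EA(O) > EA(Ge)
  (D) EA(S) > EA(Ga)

The general trend: electron affinity increases across a period and decreases down a group.
(A) O (period 2, group 16) vs Sn (period 5, group 14): the stated order agrees with the simple trend.
(B) Sn (period 5, group 14) vs Sb (period 5, group 15): the stated order contradicts the simple trend.
(C) O (period 2, group 16) vs Ge (period 4, group 14): the stated order agrees with the simple trend.
(D) S (period 3, group 16) vs Ga (period 4, group 13): the stated order agrees with the simple trend.
The exception is (B): adding an electron to Sb's half-filled 5p³ is unfavourable, so Sn has the more exothermic EA.

(B)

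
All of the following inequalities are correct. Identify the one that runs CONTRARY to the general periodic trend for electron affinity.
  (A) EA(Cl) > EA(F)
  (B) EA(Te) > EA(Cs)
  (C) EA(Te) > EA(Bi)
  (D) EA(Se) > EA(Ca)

(A)

The general trend: electron affinity increases across a period and decreases down a group.
(A) Cl (period 3, group 17) vs F (period 2, group 17): the stated order contradicts the simple trend.
(B) Te (period 5, group 16) vs Cs (period 6, group 1): the stated order agrees with the simple trend.
(C) Te (period 5, group 16) vs Bi (period 6, group 15): the stated order agrees with the simple trend.
(D) Se (period 4, group 16) vs Ca (period 4, group 2): the stated order agrees with the simple trend.
The exception is (A): F's small 2p subshell makes the incoming electron feel strong e⁻–e⁻ repulsion, so Cl actually releases more energy on gaining an electron.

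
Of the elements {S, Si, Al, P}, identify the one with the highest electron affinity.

Al is in period 3, group 13; Si is in period 3, group 14; P is in period 3, group 15; S is in period 3, group 16.
EA tends to increase across a period and decrease down a group, though the pattern is less regular than for IE or radius.
All lie in period 3; the across-period trend (electron affinity increases left to right) applies, with the exception below.
Note the exception: Si has a higher electron affinity than P, contrary to the simple trend — adding an electron to P's half-filled 3p³ is unfavourable, so Si (3p²) has the more exothermic EA.
Approximate values (kJ/mol): Al 42, Si 134, P 72, S 200.
The highest electron affinity among these belongs to S.

S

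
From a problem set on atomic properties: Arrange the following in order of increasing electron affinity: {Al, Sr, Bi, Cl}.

Al is in period 3, group 13; Cl is in period 3, group 17; Sr is in period 5, group 2; Bi is in period 6, group 15.
Atoms with high Z_eff and room in the valence shell (especially the halogens) have the most exothermic electron affinities.
Here both period and group differ, so the two effects have to be weighed against each other.
Al > Sr: both effects reinforce here, so Al is clearly the higher of the two.
Bi > Al: period and group pull opposite ways; the across-period shift dominates (91 vs 42 kJ/mol).
Cl > Bi: both effects reinforce here, so Cl is clearly the higher of the two.
For reference (kJ/mol): Al 42, Cl 349, Sr 5, Bi 91.
So from lowest to highest: Sr < Al < Bi < Cl.

Sr < Al < Bi < Cl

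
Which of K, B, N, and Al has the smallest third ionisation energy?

Al

After 2 electrons have been removed, what remains? K²⁺ is already 1 electron into the core; B²⁺ still has 1 valence electron; N²⁺ still has 3 valence electrons; Al²⁺ still has 1 valence electron.
Usually core removal costs more than valence removal, but here the competition is close: a tightly held n=2 valence electron can cost more to remove than an n=3 core electron, so the actual values have to decide it.
Valence configurations: B²⁺ [He]2s¹, N²⁺ [He]2s²2p¹, Al²⁺ [Ne]3s¹.
Approximate IE_3 values (kJ/mol): K 4420, B 3660, N 4578, Al 2745.
So the third ionization energies run Al < B < K < N.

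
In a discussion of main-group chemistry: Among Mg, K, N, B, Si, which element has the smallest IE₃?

Si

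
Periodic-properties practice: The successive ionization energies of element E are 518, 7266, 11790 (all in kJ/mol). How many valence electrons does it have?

Look for the largest jump between consecutive ionization energies: IE2/IE1 ≈ 14.0, far larger than any earlier ratio.
That jump marks the point where a core electron is being removed. So the atom has 1 valence electron.

1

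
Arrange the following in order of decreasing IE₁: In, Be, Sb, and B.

Be is in period 2, group 2; B is in period 2, group 13; In is in period 5, group 13; Sb is in period 5, group 15.
First ionization energy rises across a period (greater Z_eff holds electrons more tightly) and falls down a group (valence electrons are farther from the nucleus).
Here both period and group differ, so the two effects have to be weighed against each other.
B > In: they share group 13; the group trend gives B the larger value.
Sb > B: the two effects oppose for this pair; the across-period effect wins (831 vs 801 kJ/mol).
Be > Sb: period and group pull opposite ways; the down-group shift dominates (900 vs 831 kJ/mol).
Note the exception: Be has a higher first ionization energy than B, contrary to the simple trend — removing B's lone 2p electron is easier than breaking Be's filled 2s².
Tabulated first ionization energy (kJ/mol): Be 900, B 801, In 558, Sb 831.
So from highest to lowest: Be > Sb > B > In.

Be > Sb > B > In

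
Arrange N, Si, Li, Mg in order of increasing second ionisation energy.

Mg < Si < N < Li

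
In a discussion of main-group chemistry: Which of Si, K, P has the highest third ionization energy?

K

Consider each +2 ion: Si²⁺ still has 2 valence electrons; K²⁺ is already 1 electron into the core; P²⁺ still has 3 valence electrons.
Core electrons are held far more tightly than valence electrons, so K tops the IE_3 order.
Valence configurations: Si²⁺ [Ne]3s², P²⁺ [Ne]3s²3p¹.
P²⁺ loses a lone 3p electron whereas Si²⁺ must break into a filled 3s² pair, so IE_3(Si) > IE_3(P) even though P has the higher nuclear charge.
Approximate IE_3 values (kJ/mol): Si 3232, K 4420, P 2914.
Putting it together, IE_3: P < Si < K.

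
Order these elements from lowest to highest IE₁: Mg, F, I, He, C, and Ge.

Mg, Ge, I, C, F, He

He is in period 1, group 18; C is in period 2, group 14; F is in period 2, group 17; Mg is in period 3, group 2; Ge is in period 4, group 14; I is in period 5, group 17.
Across a period the outer electron is held more tightly (higher IE₁); down a group it sits in a higher shell, more shielded, and comes off more easily.
Neither a single period nor a single group — weigh both effects.
Ge > Mg: the two effects oppose for this pair; the across-period effect wins (762 vs 738 kJ/mol).
I > Ge: the two effects oppose for this pair; the across-period effect wins (1008 vs 762 kJ/mol).
C > I: the two effects oppose for this pair; the down-group effect wins (1086 vs 1008 kJ/mol).
F > C: both are in period 2; the period trend gives F the larger value.
He > F: relative to F, both the across-period and down-group shifts push He's first ionization energy up.
For reference (kJ/mol): He 2372, C 1086, F 1681, Mg 738, Ge 762, I 1008.
So from lowest to highest: Mg < Ge < I < C < F < He.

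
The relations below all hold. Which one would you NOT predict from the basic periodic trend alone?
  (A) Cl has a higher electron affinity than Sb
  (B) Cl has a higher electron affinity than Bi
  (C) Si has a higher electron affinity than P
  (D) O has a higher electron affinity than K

(C)

The general trend: electron affinity increases across a period and decreases down a group.
(A) Cl (period 3, group 17) vs Sb (period 5, group 15): the stated order agrees with the simple trend.
(B) Cl (period 3, group 17) vs Bi (period 6, group 15): the stated order agrees with the simple trend.
(C) Si (period 3, group 14) vs P (period 3, group 15): the stated order contradicts the simple trend.
(D) O (period 2, group 16) vs K (period 4, group 1): the stated order agrees with the simple trend.
The exception is (C): adding an electron to P's half-filled 3p³ is unfavourable, so Si (3p²) has the more exothermic EA.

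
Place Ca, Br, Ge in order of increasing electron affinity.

Ca is in period 4, group 2; Ge is in period 4, group 14; Br is in period 4, group 17.
Adding an electron releases more energy for atoms nearer the top right (short of the noble gases).
All lie in period 4, so electron affinity increases left to right.
So from lowest to highest: Ca < Ge < Br.

Ca < Ge < Br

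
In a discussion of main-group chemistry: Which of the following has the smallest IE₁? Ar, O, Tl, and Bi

Tl

O is in period 2, group 16; Ar is in period 3, group 18; Tl is in period 6, group 13; Bi is in period 6, group 15.
Removing the outermost electron gets harder across a period and easier down a group.
Neither a single period nor a single group — weigh both effects.
Bi > Tl: Bi lies to the right of Tl in period 6, so the across-period effect alone puts Bi higher.
O > Bi: both effects reinforce here, so O is clearly the higher of the two.
Ar > O: the two effects oppose for this pair; the across-period effect wins (1521 vs 1314 kJ/mol).
For reference (kJ/mol): O 1314, Ar 1521, Tl 589, Bi 703.
The smallest IE₁ among these belongs to Tl.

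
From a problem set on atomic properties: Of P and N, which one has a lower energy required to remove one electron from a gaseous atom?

Removing the outermost electron gets harder across a period and easier down a group.
All are in group 15, so first ionization energy increases up the group.
So P has the lower energy required to remove one electron from a gaseous atom (P < N).

P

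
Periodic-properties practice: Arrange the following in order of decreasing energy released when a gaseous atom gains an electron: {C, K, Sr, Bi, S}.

S, C, Bi, K, Sr

C is in period 2, group 14; S is in period 3, group 16; K is in period 4, group 1; Sr is in period 5, group 2; Bi is in period 6, group 15.
EA tends to increase across a period and decrease down a group, though the pattern is less regular than for IE or radius.
Here both period and group differ, so the two effects have to be weighed against each other.
K > Sr: period and group pull opposite ways; the down-group shift dominates (48 vs 5 kJ/mol).
Bi > K: the two effects oppose for this pair; the across-period effect wins (91 vs 48 kJ/mol).
C > Bi: the two effects oppose for this pair; the down-group effect wins (122 vs 91 kJ/mol).
S > C: period and group pull opposite ways; the across-period shift dominates (200 vs 122 kJ/mol).
For reference (kJ/mol): C 122, S 200, K 48, Sr 5, Bi 91.
So from highest to lowest: S > C > Bi > K > Sr.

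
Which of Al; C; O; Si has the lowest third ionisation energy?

Al

After 2 electrons have been removed, what remains? Al²⁺ still has 1 valence electron; C²⁺ still has 2 valence electrons; O²⁺ still has 4 valence electrons; Si²⁺ still has 2 valence electrons.
All are still removing valence electrons, so compare the +2 ions as you would atoms: IE_3 generally rises across a period (higher Z_eff) and falls down a group (larger shell), subject to the usual subshell exceptions.
Valence configurations: Al²⁺ [Ne]3s¹, C²⁺ [He]2s², O²⁺ [He]2s²2p², Si²⁺ [Ne]3s².
Approximate IE_3 values (kJ/mol): Al 2745, C 4620, O 5300, Si 3232.
So the third ionization energies run Al < Si < C < O.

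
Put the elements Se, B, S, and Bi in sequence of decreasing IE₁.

B is in period 2, group 13; S is in period 3, group 16; Se is in period 4, group 16; Bi is in period 6, group 15.
Across a period the outer electron is held more tightly (higher IE₁); down a group it sits in a higher shell, more shielded, and comes off more easily.
These span different periods and groups, so the two trends combine.
B > Bi: the two effects oppose for this pair; the down-group effect wins (801 vs 703 kJ/mol).
Se > B: the two effects oppose for this pair; the across-period effect wins (941 vs 801 kJ/mol).
S > Se: they share group 16; the group trend gives S the larger value.
Tabulated first ionization energy (kJ/mol): B 801, S 1000, Se 941, Bi 703.
So from highest to lowest: S > Se > B > Bi.

S > Se > B > Bi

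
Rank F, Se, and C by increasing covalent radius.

F < C < Se

Radius decreases left→right (rising Z_eff, same n) and increases top→bottom (higher n).
Here both period and group differ, so the two effects have to be weighed against each other.
C > F: C lies to the left of F in period 2, so the across-period effect alone puts C larger.
Se > C: the two effects oppose for this pair; the down-group effect wins (116 vs 75 pm).
Approximate values (pm): C 75, F 64, Se 116.
So from smallest to largest: F < C < Se.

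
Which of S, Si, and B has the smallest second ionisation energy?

Si

IE_2 is the cost of taking one more electron from the +1 cation: S⁺ still has 5 valence electrons; Si⁺ still has 3 valence electrons; B⁺ still has 2 valence electrons.
All are still removing valence electrons, so compare the +1 ions as you would atoms: IE_2 generally rises across a period (higher Z_eff) and falls down a group (larger shell), subject to the usual subshell exceptions.
Valence configurations: S⁺ [Ne]3s²3p³, Si⁺ [Ne]3s²3p¹, B⁺ [He]2s².
Approximate IE_2 values (kJ/mol): S 2252, Si 1577, B 2427.
Putting it together, IE_2: Si < S < B.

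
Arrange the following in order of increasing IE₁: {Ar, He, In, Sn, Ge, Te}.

He is in period 1, group 18; Ar is in period 3, group 18; Ge is in period 4, group 14; In is in period 5, group 13; Sn is in period 5, group 14; Te is in period 5, group 16.
Removing the outermost electron gets harder across a period and easier down a group.
Here both period and group differ, so the two effects have to be weighed against each other.
Sn > In: Sn lies to the right of In in period 5, so the across-period effect alone puts Sn higher.
Ge > Sn: they share group 14; the group trend gives Ge the larger value.
Te > Ge: period and group pull opposite ways; the across-period shift dominates (869 vs 762 kJ/mol).
Ar > Te: both effects reinforce here, so Ar is clearly the higher of the two.
He > Ar: He sits above Ar in group 18, so the down-group effect alone puts He higher.
For reference (kJ/mol): He 2372, Ar 1521, Ge 762, In 558, Sn 709, Te 869.
So from lowest to highest: In < Sn < Ge < Te < Ar < He.

In, Sn, Ge, Te, Ar, He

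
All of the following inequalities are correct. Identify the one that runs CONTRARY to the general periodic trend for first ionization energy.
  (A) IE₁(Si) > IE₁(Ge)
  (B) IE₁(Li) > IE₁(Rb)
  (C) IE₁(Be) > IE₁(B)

(C)

The general trend: first ionization energy increases across a period and decreases down a group.
(A) Si (period 3, group 14) vs Ge (period 4, group 14): the stated order agrees with the simple trend.
(B) Li (period 2, group 1) vs Rb (period 5, group 1): the stated order agrees with the simple trend.
(C) Be (period 2, group 2) vs B (period 2, group 13): the stated order contradicts the simple trend.
The exception is (C): removing B's lone 2p electron is easier than breaking Be's filled 2s².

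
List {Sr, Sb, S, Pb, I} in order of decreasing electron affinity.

I > S > Sb > Pb > Sr

S is in period 3, group 16; Sr is in period 5, group 2; Sb is in period 5, group 15; I is in period 5, group 17; Pb is in period 6, group 14.
Atoms with high Z_eff and room in the valence shell (especially the halogens) have the most exothermic electron affinities.
Neither a single period nor a single group — weigh both effects.
Pb > Sr: period and group pull opposite ways; the across-period shift dominates (35 vs 5 kJ/mol).
Sb > Pb: relative to Pb, both the across-period and down-group shifts push Sb's electron affinity up.
S > Sb: both effects reinforce here, so S is clearly the higher of the two.
I > S: the two effects oppose for this pair; the across-period effect wins (295 vs 200 kJ/mol).
Approximate values (kJ/mol): S 200, Sr 5, Sb 103, I 295, Pb 35.
So from highest to lowest: I > S > Sb > Pb > Sr.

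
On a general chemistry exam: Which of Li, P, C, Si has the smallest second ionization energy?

Consider each +1 ion: Li⁺ is the bare [He] core; P⁺ still has 4 valence electrons; C⁺ still has 3 valence electrons; Si⁺ still has 3 valence electrons.
Breaking into a closed-shell core is much more expensive than removing a leftover valence electron — Li has the largest IE_2 here.
Valence configurations: P⁺ [Ne]3s²3p², C⁺ [He]2s²2p¹, Si⁺ [Ne]3s²3p¹.
Approximate IE_2 values (kJ/mol): Li 7298, P 1907, C 2353, Si 1577.
Putting it together, IE_2: Si < P < C < Li.

Si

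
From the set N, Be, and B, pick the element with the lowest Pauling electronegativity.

Be

Atoms toward the upper right of the periodic table pull bonding electrons most strongly.
All lie in period 2, so electronegativity increases left to right.
The lowest Pauling electronegativity among these belongs to Be.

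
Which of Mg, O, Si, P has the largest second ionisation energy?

O

The second ionization energy removes an electron from the +1 ion. For each element: Mg⁺ still has 1 valence electron; O⁺ still has 5 valence electrons; Si⁺ still has 3 valence electrons; P⁺ still has 4 valence electrons.
All are still removing valence electrons, so compare the +1 ions as you would atoms: IE_2 generally rises across a period (higher Z_eff) and falls down a group (larger shell), subject to the usual subshell exceptions.
Valence configurations: Mg⁺ [Ne]3s¹, O⁺ [He]2s²2p³, Si⁺ [Ne]3s²3p¹, P⁺ [Ne]3s²3p².
Tabulated IE_2 (kJ/mol): Mg 1451, O 3388, Si 1577, P 1907.
Overall IE_2 order: Mg < Si < P < O.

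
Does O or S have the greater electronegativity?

O is in period 2, group 16; S is in period 3, group 16.
Atoms toward the upper right of the periodic table pull bonding electrons most strongly.
All are in group 16, so electronegativity increases up the group.
So O has the greater electronegativity (O > S).

O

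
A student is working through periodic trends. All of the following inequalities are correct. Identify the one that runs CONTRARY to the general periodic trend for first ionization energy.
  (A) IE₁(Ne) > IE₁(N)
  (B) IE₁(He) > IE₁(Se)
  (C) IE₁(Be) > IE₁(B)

(C)

The general trend: first ionization energy increases across a period and decreases down a group.
(A) Ne (period 2, group 18) vs N (period 2, group 15): the stated order agrees with the simple trend.
(B) He (period 1, group 18) vs Se (period 4, group 16): the stated order agrees with the simple trend.
(C) Be (period 2, group 2) vs B (period 2, group 13): the stated order contradicts the simple trend.
The exception is (C): removing B's lone 2p electron is easier than breaking Be's filled 2s².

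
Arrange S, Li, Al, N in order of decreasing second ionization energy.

The second ionization energy removes an electron from the +1 ion. For each element: S⁺ still has 5 valence electrons; Li⁺ is the bare [He] core; Al⁺ still has 2 valence electrons; N⁺ still has 4 valence electrons.
Pulling an electron out of a noble-gas core costs far more than removing a remaining valence electron, so Li sits at the high end of IE_2.
Valence configurations: S⁺ [Ne]3s²3p³, Al⁺ [Ne]3s², N⁺ [He]2s²2p².
Approximate IE_2 values (kJ/mol): S 2252, Li 7298, Al 1817, N 2856.
Putting it together, IE_2: Al < S < N < Li.

Li > N > S > Al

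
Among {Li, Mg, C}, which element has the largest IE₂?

IE_2 is the cost of taking one more electron from the +1 cation: Li⁺ is the bare [He] core; Mg⁺ still has 1 valence electron; C⁺ still has 3 valence electrons.
Core electrons are held far more tightly than valence electrons, so Li tops the IE_2 order.
Valence configurations: Mg⁺ [Ne]3s¹, C⁺ [He]2s²2p¹.
Approximate IE_2 values (kJ/mol): Li 7298, Mg 1451, C 2353.
Putting it together, IE_2: Mg < C < Li.

Li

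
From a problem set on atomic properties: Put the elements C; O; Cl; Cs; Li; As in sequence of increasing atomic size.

O < C < Cl < As < Li < Cs

Li is in period 2, group 1; C is in period 2, group 14; O is in period 2, group 16; Cl is in period 3, group 17; As is in period 4, group 15; Cs is in period 6, group 1.
Moving right in a period, electrons are added to the same shell under a stronger nuclear pull, so atoms get smaller; moving down, a new shell is opened and atoms get larger.
Neither a single period nor a single group — weigh both effects.
C > O: both are in period 2; the period trend gives C the larger value.
Cl > C: the two effects oppose for this pair; the down-group effect wins (99 vs 75 pm).
As > Cl: both effects reinforce here, so As is clearly the larger of the two.
Li > As: the two effects oppose for this pair; the across-period effect wins (133 vs 121 pm).
Cs > Li: Cs sits below Li in group 1, so the down-group effect alone puts Cs larger.
Approximate values (pm): Li 133, C 75, O 63, Cl 99, As 121, Cs 232.
So from smallest to largest: O < C < Cl < As < Li < Cs.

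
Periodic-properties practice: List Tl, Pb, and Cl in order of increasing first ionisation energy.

Cl is in period 3, group 17; Tl is in period 6, group 13; Pb is in period 6, group 14.
Removing the outermost electron gets harder across a period and easier down a group.
Neither a single period nor a single group — weigh both effects.
Pb > Tl: both are in period 6; the period trend gives Pb the larger value.
Cl > Pb: both effects reinforce here, so Cl is clearly the higher of the two.
For reference (kJ/mol): Cl 1251, Tl 589, Pb 716.
So from lowest to highest: Tl < Pb < Cl.

Tl < Pb < Cl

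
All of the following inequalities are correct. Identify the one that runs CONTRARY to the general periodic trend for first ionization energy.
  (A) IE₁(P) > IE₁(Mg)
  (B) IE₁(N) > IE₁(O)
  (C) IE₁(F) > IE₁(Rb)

(B)

The general trend: first ionization energy increases across a period and decreases down a group.
(A) P (period 3, group 15) vs Mg (period 3, group 2): the stated order agrees with the simple trend.
(B) N (period 2, group 15) vs O (period 2, group 16): the stated order contradicts the simple trend.
(C) F (period 2, group 17) vs Rb (period 5, group 1): the stated order agrees with the simple trend.
The exception is (B): pairing an electron in O's 2p⁴ costs repulsion energy, so O ionizes more easily than half-filled N (2p³).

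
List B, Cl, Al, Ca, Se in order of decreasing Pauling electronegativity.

B is in period 2, group 13; Al is in period 3, group 13; Cl is in period 3, group 17; Ca is in period 4, group 2; Se is in period 4, group 16.
EN rises left→right (higher Z_eff, smaller atoms) and falls top→bottom (larger, more shielded atoms).
These span different periods and groups, so the two trends combine.
Al > Ca: relative to Ca, both the across-period and down-group shifts push Al's electronegativity up.
B > Al: they share group 13; the group trend gives B the larger value.
Se > B: period and group pull opposite ways; the across-period shift dominates (2.55 vs 2.04).
Cl > Se: both effects reinforce here, so Cl is clearly the higher of the two.
Tabulated electronegativity (Pauling): B 2.04, Al 1.61, Cl 3.16, Ca 1.00, Se 2.55.
So from highest to lowest: Cl > Se > B > Al > Ca.

Cl > Se > B > Al > Ca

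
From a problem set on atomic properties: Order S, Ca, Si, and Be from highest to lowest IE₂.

After 1 electron has been removed, what remains? S⁺ still has 5 valence electrons; Ca⁺ still has 1 valence electron; Si⁺ still has 3 valence electrons; Be⁺ still has 1 valence electron.
All are still removing valence electrons, so compare the +1 ions as you would atoms: IE_2 generally rises across a period (higher Z_eff) and falls down a group (larger shell), subject to the usual subshell exceptions.
Valence configurations: S⁺ [Ne]3s²3p³, Ca⁺ [Ar]4s¹, Si⁺ [Ne]3s²3p¹, Be⁺ [He]2s¹.
Tabulated IE_2 (kJ/mol): S 2252, Ca 1145, Si 1577, Be 1757.
Overall IE_2 order: Ca < Si < Be < S.

S > Be > Si > Ca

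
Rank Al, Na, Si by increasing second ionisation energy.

Si < Al < Na

Consider each +1 ion: Al⁺ still has 2 valence electrons; Na⁺ is the bare [Ne] core; Si⁺ still has 3 valence electrons.
Breaking into a closed-shell core is much more expensive than removing a leftover valence electron — Na has the largest IE_2 here.
Valence configurations: Al⁺ [Ne]3s², Si⁺ [Ne]3s²3p¹.
Si⁺ loses a lone 3p electron whereas Al⁺ must break into a filled 3s² pair, so IE_2(Al) > IE_2(Si) even though Si has the higher nuclear charge.
Approximate IE_2 values (kJ/mol): Al 1817, Na 4562, Si 1577.
Overall IE_2 order: Si < Al < Na.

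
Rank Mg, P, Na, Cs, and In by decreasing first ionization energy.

P > Mg > In > Na > Cs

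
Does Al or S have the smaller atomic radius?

S

Al is in period 3, group 13; S is in period 3, group 16.
Atomic radius shrinks across a period as nuclear charge pulls the same shell inward, and grows down a group as new shells are added.
All lie in period 3, so atomic radius increases right to left.
So S has the smaller atomic radius (S < Al).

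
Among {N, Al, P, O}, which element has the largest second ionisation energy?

O

After 1 electron has been removed, what remains? N⁺ still has 4 valence electrons; Al⁺ still has 2 valence electrons; P⁺ still has 4 valence electrons; O⁺ still has 5 valence electrons.
All are still removing valence electrons, so compare the +1 ions as you would atoms: IE_2 generally rises across a period (higher Z_eff) and falls down a group (larger shell), subject to the usual subshell exceptions.
Valence configurations: N⁺ [He]2s²2p², Al⁺ [Ne]3s², P⁺ [Ne]3s²3p², O⁺ [He]2s²2p³.
Tabulated IE_2 (kJ/mol): N 2856, Al 1817, P 1907, O 3388.
Overall IE_2 order: Al < P < N < O.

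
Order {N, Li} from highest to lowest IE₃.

Consider each +2 ion: N²⁺ still has 3 valence electrons; Li²⁺ is already 1 electron into the core.
Pulling an electron out of a noble-gas core costs far more than removing a remaining valence electron, so Li sits at the high end of IE_3.
The numbers (kJ/mol): N 4578, Li 11815.
So the third ionization energies run N < Li.

Li > N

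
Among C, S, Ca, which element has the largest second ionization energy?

C

The second ionization energy removes an electron from the +1 ion. For each element: C⁺ still has 3 valence electrons; S⁺ still has 5 valence electrons; Ca⁺ still has 1 valence electron.
All are still removing valence electrons, so compare the +1 ions as you would atoms: IE_2 generally rises across a period (higher Z_eff) and falls down a group (larger shell), subject to the usual subshell exceptions.
Valence configurations: C⁺ [He]2s²2p¹, S⁺ [Ne]3s²3p³, Ca⁺ [Ar]4s¹.
Approximate IE_2 values (kJ/mol): C 2353, S 2252, Ca 1145.
Overall IE_2 order: Ca < S < C.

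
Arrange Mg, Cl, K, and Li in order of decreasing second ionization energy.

Li > K > Cl > Mg

The second ionization energy removes an electron from the +1 ion. For each element: Mg⁺ still has 1 valence electron; Cl⁺ still has 6 valence electrons; K⁺ is the bare [Ar] core; Li⁺ is the bare [He] core.
Breaking into a closed-shell core is much more expensive than removing a leftover valence electron — K and Li have the largest IE_2 here.
Valence configurations: Mg⁺ [Ne]3s¹, Cl⁺ [Ne]3s²3p⁴.
Tabulated IE_2 (kJ/mol): Mg 1451, Cl 2298, K 3052, Li 7298.
Hence IE_2: Mg < Cl < K < Li.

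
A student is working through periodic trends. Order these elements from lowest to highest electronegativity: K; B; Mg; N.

K < Mg < B < N

B is in period 2, group 13; N is in period 2, group 15; Mg is in period 3, group 2; K is in period 4, group 1.
Electronegativity increases across a period and decreases down a group, tracking effective nuclear charge and atomic size.
Here both period and group differ, so the two effects have to be weighed against each other.
Mg > K: both effects reinforce here, so Mg is clearly the higher of the two.
B > Mg: both effects reinforce here, so B is clearly the higher of the two.
N > B: both are in period 2; the period trend gives N the larger value.
For reference (Pauling): B 2.04, N 3.04, Mg 1.31, K 0.82.
So from lowest to highest: K < Mg < B < N.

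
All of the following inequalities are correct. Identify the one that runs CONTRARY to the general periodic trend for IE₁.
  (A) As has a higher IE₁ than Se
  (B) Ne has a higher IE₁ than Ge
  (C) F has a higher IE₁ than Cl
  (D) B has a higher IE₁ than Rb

(A)

The general trend: IE₁ increases across a period and decreases down a group.
(A) As (period 4, group 15) vs Se (period 4, group 16): the stated order contradicts the simple trend.
(B) Ne (period 2, group 18) vs Ge (period 4, group 14): the stated order agrees with the simple trend.
(C) F (period 2, group 17) vs Cl (period 3, group 17): the stated order agrees with the simple trend.
(D) B (period 2, group 13) vs Rb (period 5, group 1): the stated order agrees with the simple trend.
The exception is (A): Se (4p⁴) ionizes more easily than half-filled As (4p³).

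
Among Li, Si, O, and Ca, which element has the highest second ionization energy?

The second ionization energy removes an electron from the +1 ion. For each element: Li⁺ is the bare [He] core; Si⁺ still has 3 valence electrons; O⁺ still has 5 valence electrons; Ca⁺ still has 1 valence electron.
Pulling an electron out of a noble-gas core costs far more than removing a remaining valence electron, so Li sits at the high end of IE_2.
Valence configurations: Si⁺ [Ne]3s²3p¹, O⁺ [He]2s²2p³, Ca⁺ [Ar]4s¹.
The numbers (kJ/mol): Li 7298, Si 1577, O 3388, Ca 1145.
Overall IE_2 order: Ca < Si < O < Li.

Li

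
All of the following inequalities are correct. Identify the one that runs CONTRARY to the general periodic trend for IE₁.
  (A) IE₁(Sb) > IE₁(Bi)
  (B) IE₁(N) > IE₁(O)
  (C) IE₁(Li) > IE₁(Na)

(B)

The general trend: IE₁ increases across a period and decreases down a group.
(A) Sb (period 5, group 15) vs Bi (period 6, group 15): the stated order agrees with the simple trend.
(B) N (period 2, group 15) vs O (period 2, group 16): the stated order contradicts the simple trend.
(C) Li (period 2, group 1) vs Na (period 3, group 1): the stated order agrees with the simple trend.
The exception is (B): pairing an electron in O's 2p⁴ costs repulsion energy, so O ionizes more easily than half-filled N (2p³).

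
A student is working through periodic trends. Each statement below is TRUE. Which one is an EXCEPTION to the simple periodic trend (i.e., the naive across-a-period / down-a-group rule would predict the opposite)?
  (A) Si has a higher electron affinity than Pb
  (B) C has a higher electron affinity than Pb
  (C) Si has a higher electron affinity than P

The general trend: electron affinity increases across a period and decreases down a group.
(A) Si (period 3, group 14) vs Pb (period 6, group 14): the stated order agrees with the simple trend.
(B) C (period 2, group 14) vs Pb (period 6, group 14): the stated order agrees with the simple trend.
(C) Si (period 3, group 14) vs P (period 3, group 15): the stated order contradicts the simple trend.
The exception is (C): adding an electron to P's half-filled 3p³ is unfavourable, so Si (3p²) has the more exothermic EA.

(C)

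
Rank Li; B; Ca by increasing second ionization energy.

Consider each +1 ion: Li⁺ is the bare [He] core; B⁺ still has 2 valence electrons; Ca⁺ still has 1 valence electron.
Pulling an electron out of a noble-gas core costs far more than removing a remaining valence electron, so Li sits at the high end of IE_2.
Valence configurations: B⁺ [He]2s², Ca⁺ [Ar]4s¹.
The numbers (kJ/mol): Li 7298, B 2427, Ca 1145.
Putting it together, IE_2: Ca < B < Li.

Ca, B, Li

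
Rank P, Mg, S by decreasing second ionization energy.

S, P, Mg

IE_2 is the cost of taking one more electron from the +1 cation: P⁺ still has 4 valence electrons; Mg⁺ still has 1 valence electron; S⁺ still has 5 valence electrons.
All are still removing valence electrons, so compare the +1 ions as you would atoms: IE_2 generally rises across a period (higher Z_eff) and falls down a group (larger shell), subject to the usual subshell exceptions.
Valence configurations: P⁺ [Ne]3s²3p², Mg⁺ [Ne]3s¹, S⁺ [Ne]3s²3p³.
The numbers (kJ/mol): P 1907, Mg 1451, S 2252.
Hence IE_2: Mg < P < S.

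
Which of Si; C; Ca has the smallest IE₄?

Si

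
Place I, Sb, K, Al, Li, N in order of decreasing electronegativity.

Electronegativity increases across a period and decreases down a group, tracking effective nuclear charge and atomic size.
Neither a single period nor a single group — weigh both effects.
Li > K: Li sits above K in group 1, so the down-group effect alone puts Li higher.
Al > Li: period and group pull opposite ways; the across-period shift dominates (1.61 vs 0.98).
Sb > Al: the two effects oppose for this pair; the across-period effect wins (2.05 vs 1.61).
I > Sb: both are in period 5; the period trend gives I the larger value.
N > I: period and group pull opposite ways; the down-group shift dominates (3.04 vs 2.66).
For reference (Pauling): Li 0.98, N 3.04, Al 1.61, K 0.82, Sb 2.05, I 2.66.
So from highest to lowest: N > I > Sb > Al > Li > K.

N, I, Sb, Al, Li, K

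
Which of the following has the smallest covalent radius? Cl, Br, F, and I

F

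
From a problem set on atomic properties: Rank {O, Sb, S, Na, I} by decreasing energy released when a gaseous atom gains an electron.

I, S, O, Sb, Na

O is in period 2, group 16; Na is in period 3, group 1; S is in period 3, group 16; Sb is in period 5, group 15; I is in period 5, group 17.
Electron affinity generally becomes more exothermic across a period toward the halogens and less exothermic down a group.
Here both period and group differ, so the two effects have to be weighed against each other.
Sb > Na: period and group pull opposite ways; the across-period shift dominates (103 vs 53 kJ/mol).
O > Sb: both effects reinforce here, so O is clearly the higher of the two.
S > O: this pair runs against the simple trend — see the exception note.
I > S: period and group pull opposite ways; the across-period shift dominates (295 vs 200 kJ/mol).
Note the exception: S has a higher electron affinity than O, contrary to the simple trend — the compact 2p subshell of O repels the added electron more than S's larger 3p does.
For reference (kJ/mol): O 141, Na 53, S 200, Sb 103, I 295.
So from highest to lowest: I > S > O > Sb > Na.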